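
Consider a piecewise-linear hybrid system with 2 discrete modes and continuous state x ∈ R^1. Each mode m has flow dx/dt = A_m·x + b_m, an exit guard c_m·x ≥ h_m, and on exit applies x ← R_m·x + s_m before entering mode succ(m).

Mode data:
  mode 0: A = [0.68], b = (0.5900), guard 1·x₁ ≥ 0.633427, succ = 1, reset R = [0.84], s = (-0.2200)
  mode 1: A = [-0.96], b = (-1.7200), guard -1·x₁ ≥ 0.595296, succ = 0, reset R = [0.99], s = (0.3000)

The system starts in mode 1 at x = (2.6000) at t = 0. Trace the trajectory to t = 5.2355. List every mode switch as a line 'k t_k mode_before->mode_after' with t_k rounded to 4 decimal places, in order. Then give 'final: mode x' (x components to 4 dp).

Mode 1: guard c·x = 0.5953 hit at Δt = 1.3546 (t = 1.3546), x⁻ = (-0.5953) → reset → x⁺ = (-0.2893), jump to mode 0
Mode 0: guard c·x = 0.6334 hit at Δt = 1.4027 (t = 2.7573), x⁻ = (0.6334) → reset → x⁺ = (0.3121), jump to mode 1
Mode 1: guard c·x = 0.5953 hit at Δt = 0.5879 (t = 3.3452), x⁻ = (-0.5953) → reset → x⁺ = (-0.2893), jump to mode 0
Mode 0: guard c·x = 0.6334 hit at Δt = 1.4027 (t = 4.7479), x⁻ = (0.6334) → reset → x⁺ = (0.3121), jump to mode 1
Mode 1: flow for 0.4876 to horizon, guard not reached → x = (-0.4743)

1 1.3546 1->0
2 2.7573 0->1
3 3.3452 1->0
4 4.7479 0->1
final: 1 -0.4743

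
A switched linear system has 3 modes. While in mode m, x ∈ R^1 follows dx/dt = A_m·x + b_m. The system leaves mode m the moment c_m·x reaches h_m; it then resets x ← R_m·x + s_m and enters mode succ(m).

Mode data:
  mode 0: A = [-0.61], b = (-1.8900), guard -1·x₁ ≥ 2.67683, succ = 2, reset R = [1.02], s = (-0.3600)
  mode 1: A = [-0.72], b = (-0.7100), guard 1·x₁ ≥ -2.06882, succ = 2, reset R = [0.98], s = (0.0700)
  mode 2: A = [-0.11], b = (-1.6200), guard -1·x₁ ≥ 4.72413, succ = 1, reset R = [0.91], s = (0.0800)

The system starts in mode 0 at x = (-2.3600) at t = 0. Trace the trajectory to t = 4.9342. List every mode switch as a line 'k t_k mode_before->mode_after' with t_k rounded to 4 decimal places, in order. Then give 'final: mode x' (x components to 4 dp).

Mode 0: guard c·x = 2.6768 hit at Δt = 0.9189 (t = 0.9189), x⁻ = (-2.6768) → reset → x⁺ = (-3.0904), jump to mode 2
Mode 2: guard c·x = 4.7241 hit at Δt = 1.3753 (t = 2.2942), x⁻ = (-4.7241) → reset → x⁺ = (-4.2190), jump to mode 1
Mode 1: guard c·x = -2.0688 hit at Δt = 1.5193 (t = 3.8135), x⁻ = (-2.0688) → reset → x⁺ = (-1.9574), jump to mode 2
Mode 2: flow for 1.1207 to horizon, guard not reached → x = (-3.4385)

1 0.9189 0->2
2 2.2942 2->1
3 3.8135 1->2
final: 2 -3.4385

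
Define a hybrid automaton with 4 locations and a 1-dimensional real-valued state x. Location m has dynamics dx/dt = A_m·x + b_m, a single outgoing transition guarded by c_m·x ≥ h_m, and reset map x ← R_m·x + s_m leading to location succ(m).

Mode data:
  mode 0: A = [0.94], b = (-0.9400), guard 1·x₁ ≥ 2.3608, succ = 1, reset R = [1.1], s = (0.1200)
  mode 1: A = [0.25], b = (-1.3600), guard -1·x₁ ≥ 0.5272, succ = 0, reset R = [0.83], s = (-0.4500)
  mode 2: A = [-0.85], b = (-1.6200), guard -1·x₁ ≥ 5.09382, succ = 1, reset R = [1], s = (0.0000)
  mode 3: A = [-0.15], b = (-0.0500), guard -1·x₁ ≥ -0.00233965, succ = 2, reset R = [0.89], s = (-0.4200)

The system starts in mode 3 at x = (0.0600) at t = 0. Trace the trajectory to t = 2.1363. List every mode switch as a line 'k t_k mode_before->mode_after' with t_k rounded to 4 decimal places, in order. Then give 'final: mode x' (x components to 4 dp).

1 1.0568 3->2
final: 2 -1.3115

Mode 3: guard c·x = -0.0023 hit at Δt = 1.0568 (t = 1.0568), x⁻ = (0.0023) → reset → x⁺ = (-0.4179), jump to mode 2
Mode 2: flow for 1.0795 to horizon, guard not reached → x = (-1.3115)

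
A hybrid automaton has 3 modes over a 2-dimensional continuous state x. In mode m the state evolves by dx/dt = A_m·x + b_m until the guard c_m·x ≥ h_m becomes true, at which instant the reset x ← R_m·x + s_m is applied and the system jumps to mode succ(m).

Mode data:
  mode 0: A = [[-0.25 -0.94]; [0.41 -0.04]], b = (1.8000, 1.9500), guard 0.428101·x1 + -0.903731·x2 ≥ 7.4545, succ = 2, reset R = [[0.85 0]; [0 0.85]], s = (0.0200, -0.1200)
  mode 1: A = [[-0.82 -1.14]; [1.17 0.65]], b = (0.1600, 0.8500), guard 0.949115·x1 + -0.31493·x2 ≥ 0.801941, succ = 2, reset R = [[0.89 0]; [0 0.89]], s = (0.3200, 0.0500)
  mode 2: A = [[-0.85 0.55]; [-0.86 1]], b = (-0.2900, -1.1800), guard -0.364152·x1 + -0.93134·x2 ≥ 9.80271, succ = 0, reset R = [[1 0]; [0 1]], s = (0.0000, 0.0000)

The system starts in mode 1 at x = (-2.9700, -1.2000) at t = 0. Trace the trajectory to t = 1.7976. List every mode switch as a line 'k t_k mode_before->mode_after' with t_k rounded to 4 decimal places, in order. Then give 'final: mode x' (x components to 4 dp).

1 0.7281 1->2
final: 2 -2.2923 -8.4842

Mode 1: guard c·x = 0.8019 hit at Δt = 0.7281 (t = 0.7281), x⁻ = (-0.1230, -2.9171) → reset → x⁺ = (0.2105, -2.5462), jump to mode 2
Mode 2: flow for 1.0695 to horizon, guard not reached → x = (-2.2923, -8.4842)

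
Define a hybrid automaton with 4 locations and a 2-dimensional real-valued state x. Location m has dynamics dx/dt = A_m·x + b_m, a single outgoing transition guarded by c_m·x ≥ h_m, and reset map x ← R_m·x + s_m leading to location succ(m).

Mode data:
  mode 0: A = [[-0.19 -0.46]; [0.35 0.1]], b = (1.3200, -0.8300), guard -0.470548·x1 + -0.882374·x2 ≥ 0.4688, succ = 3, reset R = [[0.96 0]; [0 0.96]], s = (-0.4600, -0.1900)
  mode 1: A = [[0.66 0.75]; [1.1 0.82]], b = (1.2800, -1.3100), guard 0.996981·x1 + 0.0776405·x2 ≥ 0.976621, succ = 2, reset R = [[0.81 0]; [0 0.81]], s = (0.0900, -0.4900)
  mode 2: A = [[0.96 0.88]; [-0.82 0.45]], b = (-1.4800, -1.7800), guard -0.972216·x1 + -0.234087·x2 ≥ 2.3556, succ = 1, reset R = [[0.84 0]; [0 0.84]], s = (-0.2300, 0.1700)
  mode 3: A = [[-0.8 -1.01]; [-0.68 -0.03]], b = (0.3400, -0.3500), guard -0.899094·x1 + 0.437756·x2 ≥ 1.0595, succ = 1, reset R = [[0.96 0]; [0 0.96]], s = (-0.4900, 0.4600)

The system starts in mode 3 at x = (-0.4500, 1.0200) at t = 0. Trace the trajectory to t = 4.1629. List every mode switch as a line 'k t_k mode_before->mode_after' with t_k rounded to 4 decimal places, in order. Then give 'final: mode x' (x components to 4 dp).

Mode 3: guard c·x = 1.0595 hit at Δt = 1.0177 (t = 1.0177), x⁻ = (-0.6759, 1.0320) → reset → x⁺ = (-1.1389, 1.4507), jump to mode 1
Mode 1: guard c·x = 0.9766 hit at Δt = 1.1390 (t = 2.1567), x⁻ = (0.9358, 0.5625) → reset → x⁺ = (0.8480, -0.0343), jump to mode 2
Mode 2: guard c·x = 2.3556 hit at Δt = 1.0050 (t = 3.1617), x⁻ = (-1.8724, -2.2866) → reset → x⁺ = (-1.8028, -1.7507), jump to mode 1
Mode 1: flow for 1.0012 to horizon, guard not reached → x = (-7.0294, -11.5245)

1 1.0177 3->1
2 2.1567 1->2
3 3.1617 2->1
final: 1 -7.0294 -11.5245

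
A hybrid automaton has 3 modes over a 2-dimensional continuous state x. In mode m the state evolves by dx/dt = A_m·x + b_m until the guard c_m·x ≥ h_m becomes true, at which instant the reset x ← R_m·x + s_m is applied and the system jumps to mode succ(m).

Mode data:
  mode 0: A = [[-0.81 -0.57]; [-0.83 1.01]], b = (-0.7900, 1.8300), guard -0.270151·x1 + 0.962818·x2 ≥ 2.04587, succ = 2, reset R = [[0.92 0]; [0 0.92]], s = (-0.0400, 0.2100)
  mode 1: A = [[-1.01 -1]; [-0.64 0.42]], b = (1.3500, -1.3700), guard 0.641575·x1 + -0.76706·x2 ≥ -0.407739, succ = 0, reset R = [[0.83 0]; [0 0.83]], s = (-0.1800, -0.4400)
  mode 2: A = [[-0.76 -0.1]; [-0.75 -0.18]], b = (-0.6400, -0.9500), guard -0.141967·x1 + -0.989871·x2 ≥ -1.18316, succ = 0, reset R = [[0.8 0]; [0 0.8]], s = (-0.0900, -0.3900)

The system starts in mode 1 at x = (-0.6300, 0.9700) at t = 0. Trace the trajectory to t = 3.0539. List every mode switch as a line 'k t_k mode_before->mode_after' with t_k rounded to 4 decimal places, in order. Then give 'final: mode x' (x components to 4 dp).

1 0.5934 1->0
2 1.2358 0->2
3 2.2969 2->0
4 2.5994 0->2
final: 2 -1.0262 1.6636

Mode 1: guard c·x = -0.4077 hit at Δt = 0.5934 (t = 0.5934), x⁻ = (-0.0674, 0.4752) → reset → x⁺ = (-0.2359, -0.0456), jump to mode 0
Mode 0: guard c·x = 2.0459 hit at Δt = 0.6424 (t = 1.2358), x⁻ = (-0.7883, 1.9037) → reset → x⁺ = (-0.7653, 1.9614), jump to mode 2
Mode 2: guard c·x = -1.1832 hit at Δt = 1.0611 (t = 2.2969), x⁻ = (-0.9231, 1.3277) → reset → x⁺ = (-0.8285, 0.6721), jump to mode 0
Mode 0: guard c·x = 2.0459 hit at Δt = 0.3025 (t = 2.5994), x⁻ = (-1.0501, 1.8302) → reset → x⁺ = (-1.0061, 1.8938), jump to mode 2
Mode 2: flow for 0.4545 to horizon, guard not reached → x = (-1.0262, 1.6636)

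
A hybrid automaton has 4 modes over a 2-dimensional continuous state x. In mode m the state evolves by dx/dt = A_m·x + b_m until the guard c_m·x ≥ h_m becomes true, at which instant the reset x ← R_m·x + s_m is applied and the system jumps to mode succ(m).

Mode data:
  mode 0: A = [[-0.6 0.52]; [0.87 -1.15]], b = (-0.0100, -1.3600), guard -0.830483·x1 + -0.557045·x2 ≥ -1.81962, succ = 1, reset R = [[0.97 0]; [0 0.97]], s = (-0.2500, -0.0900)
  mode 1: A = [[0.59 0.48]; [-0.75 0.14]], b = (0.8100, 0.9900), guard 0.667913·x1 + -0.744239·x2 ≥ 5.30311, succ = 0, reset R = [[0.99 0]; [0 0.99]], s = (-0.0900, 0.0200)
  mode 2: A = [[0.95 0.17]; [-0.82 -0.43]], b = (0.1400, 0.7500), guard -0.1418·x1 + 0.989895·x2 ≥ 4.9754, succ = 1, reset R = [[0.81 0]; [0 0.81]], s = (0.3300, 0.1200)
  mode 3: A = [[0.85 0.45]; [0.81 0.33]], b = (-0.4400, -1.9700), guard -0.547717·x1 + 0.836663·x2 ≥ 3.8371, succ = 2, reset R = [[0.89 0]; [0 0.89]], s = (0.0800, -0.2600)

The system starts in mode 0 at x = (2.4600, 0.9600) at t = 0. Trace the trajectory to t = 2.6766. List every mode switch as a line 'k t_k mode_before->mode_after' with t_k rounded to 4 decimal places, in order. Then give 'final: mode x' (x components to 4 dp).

Mode 0: guard c·x = -1.8196 hit at Δt = 0.7889 (t = 0.7889), x⁻ = (1.7819, 0.6099) → reset → x⁺ = (1.4785, 0.5016), jump to mode 1
Mode 1: guard c·x = 5.3031 hit at Δt = 1.5709 (t = 2.3598), x⁻ = (5.6837, -2.0247) → reset → x⁺ = (5.5369, -1.9845), jump to mode 0
Mode 0: flow for 0.3168 to horizon, guard not reached → x = (4.3944, -0.6091)

1 0.7889 0->1
2 2.3598 1->0
final: 0 4.3944 -0.6091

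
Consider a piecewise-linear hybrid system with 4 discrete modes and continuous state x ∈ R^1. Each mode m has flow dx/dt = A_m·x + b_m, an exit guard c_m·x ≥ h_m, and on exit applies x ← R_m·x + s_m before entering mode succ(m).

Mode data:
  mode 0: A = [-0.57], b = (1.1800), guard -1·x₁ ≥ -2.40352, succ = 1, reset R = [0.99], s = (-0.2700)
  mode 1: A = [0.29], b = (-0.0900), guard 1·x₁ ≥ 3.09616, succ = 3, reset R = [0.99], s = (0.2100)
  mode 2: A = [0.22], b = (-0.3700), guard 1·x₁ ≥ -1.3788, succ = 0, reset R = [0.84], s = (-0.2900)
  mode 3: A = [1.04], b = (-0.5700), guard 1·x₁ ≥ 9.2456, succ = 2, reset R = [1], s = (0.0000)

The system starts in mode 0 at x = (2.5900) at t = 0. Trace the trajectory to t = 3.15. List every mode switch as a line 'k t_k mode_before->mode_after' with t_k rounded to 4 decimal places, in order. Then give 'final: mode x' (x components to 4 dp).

Mode 0: guard c·x = -2.4035 hit at Δt = 0.7795 (t = 0.7795), x⁻ = (2.4035) → reset → x⁺ = (2.1095), jump to mode 1
Mode 1: guard c·x = 3.0962 hit at Δt = 1.5077 (t = 2.2872), x⁻ = (3.0962) → reset → x⁺ = (3.2752), jump to mode 3
Mode 3: flow for 0.8628 to horizon, guard not reached → x = (7.2377)

1 0.7795 0->1
2 2.2872 1->3
final: 3 7.2377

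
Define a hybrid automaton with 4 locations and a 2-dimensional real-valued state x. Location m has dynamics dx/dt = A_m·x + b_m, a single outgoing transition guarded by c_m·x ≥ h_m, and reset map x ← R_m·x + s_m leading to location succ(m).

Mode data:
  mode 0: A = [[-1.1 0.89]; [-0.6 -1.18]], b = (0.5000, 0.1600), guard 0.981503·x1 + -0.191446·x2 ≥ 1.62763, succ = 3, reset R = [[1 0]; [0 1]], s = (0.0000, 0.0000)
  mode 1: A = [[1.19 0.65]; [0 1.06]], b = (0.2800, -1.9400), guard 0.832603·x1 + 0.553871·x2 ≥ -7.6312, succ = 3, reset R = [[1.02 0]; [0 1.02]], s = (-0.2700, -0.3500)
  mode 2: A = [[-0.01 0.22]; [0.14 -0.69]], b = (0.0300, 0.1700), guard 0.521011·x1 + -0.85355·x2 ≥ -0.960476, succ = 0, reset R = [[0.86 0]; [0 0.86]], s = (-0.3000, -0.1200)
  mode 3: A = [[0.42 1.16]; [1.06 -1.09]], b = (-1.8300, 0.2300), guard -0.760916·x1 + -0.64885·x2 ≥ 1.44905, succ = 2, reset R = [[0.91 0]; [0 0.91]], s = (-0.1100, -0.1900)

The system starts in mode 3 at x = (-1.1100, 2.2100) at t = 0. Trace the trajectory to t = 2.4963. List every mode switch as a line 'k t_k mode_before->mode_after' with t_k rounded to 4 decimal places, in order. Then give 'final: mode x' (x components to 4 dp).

Mode 3: guard c·x = 1.4490 hit at Δt = 0.8317 (t = 0.8317), x⁻ = (-2.0489, 0.1695) → reset → x⁺ = (-1.9745, -0.0357), jump to mode 2
Mode 2: guard c·x = -0.9605 hit at Δt = 0.4834 (t = 1.3151), x⁻ = (-1.9562, -0.0688) → reset → x⁺ = (-1.9823, -0.1791), jump to mode 0
Mode 0: flow for 1.1812 to horizon, guard not reached → x = (-0.0563, 0.3014)

1 0.8317 3->2
2 1.3151 2->0
final: 0 -0.0563 0.3014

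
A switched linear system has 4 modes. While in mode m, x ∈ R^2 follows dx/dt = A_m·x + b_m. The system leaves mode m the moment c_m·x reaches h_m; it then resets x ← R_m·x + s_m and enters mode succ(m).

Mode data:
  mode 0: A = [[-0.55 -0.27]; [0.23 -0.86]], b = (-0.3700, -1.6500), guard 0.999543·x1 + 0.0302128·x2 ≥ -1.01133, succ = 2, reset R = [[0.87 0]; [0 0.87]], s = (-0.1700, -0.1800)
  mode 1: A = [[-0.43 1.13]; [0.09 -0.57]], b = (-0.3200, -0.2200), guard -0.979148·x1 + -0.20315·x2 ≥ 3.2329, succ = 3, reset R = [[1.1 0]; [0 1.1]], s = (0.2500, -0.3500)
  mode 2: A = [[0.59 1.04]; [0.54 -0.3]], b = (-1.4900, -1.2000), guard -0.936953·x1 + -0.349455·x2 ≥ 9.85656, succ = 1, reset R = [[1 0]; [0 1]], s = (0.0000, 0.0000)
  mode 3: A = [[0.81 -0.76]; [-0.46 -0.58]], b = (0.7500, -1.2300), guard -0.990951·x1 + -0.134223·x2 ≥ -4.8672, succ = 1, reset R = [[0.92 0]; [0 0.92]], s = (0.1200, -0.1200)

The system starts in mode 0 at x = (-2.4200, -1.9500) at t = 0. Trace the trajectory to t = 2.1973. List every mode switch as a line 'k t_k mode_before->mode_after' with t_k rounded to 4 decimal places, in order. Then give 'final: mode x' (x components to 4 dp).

Mode 0: guard c·x = -1.0113 hit at Δt = 1.3587 (t = 1.3587), x⁻ = (-0.9454, -2.1976) → reset → x⁺ = (-0.9925, -2.0919), jump to mode 2
Mode 2: flow for 0.8386 to horizon, guard not reached → x = (-6.3554, -3.8926)

1 1.3587 0->2
final: 2 -6.3554 -3.8926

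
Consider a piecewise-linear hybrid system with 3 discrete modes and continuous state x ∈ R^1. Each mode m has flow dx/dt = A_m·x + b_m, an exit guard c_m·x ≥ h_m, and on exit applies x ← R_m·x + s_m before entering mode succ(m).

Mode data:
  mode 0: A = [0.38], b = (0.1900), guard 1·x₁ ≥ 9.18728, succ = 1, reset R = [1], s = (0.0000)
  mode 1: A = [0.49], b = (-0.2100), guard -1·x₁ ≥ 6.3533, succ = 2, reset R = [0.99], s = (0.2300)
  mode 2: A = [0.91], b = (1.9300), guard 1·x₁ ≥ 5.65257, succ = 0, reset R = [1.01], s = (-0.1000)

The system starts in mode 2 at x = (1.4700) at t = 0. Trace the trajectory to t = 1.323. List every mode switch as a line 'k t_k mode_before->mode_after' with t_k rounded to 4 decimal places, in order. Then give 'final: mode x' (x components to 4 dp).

1 0.8487 2->0
final: 0 6.8156

Mode 2: guard c·x = 5.6526 hit at Δt = 0.8487 (t = 0.8487), x⁻ = (5.6526) → reset → x⁺ = (5.6091), jump to mode 0
Mode 0: flow for 0.4743 to horizon, guard not reached → x = (6.8156)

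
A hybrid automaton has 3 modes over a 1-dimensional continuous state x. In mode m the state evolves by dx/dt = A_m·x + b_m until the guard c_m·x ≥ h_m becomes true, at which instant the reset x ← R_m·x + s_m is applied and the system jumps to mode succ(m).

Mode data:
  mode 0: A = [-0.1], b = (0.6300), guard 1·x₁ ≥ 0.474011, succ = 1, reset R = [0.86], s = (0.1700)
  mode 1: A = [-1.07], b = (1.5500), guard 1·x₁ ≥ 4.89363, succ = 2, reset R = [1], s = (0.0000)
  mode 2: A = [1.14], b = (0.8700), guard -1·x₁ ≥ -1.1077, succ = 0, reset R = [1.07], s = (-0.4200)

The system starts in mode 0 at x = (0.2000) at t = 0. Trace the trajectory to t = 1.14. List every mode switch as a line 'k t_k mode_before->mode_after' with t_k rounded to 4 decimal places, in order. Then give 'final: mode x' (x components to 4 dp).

1 0.4596 0->1
final: 1 1.0281

Mode 0: guard c·x = 0.4740 hit at Δt = 0.4596 (t = 0.4596), x⁻ = (0.4740) → reset → x⁺ = (0.5776), jump to mode 1
Mode 1: flow for 0.6804 to horizon, guard not reached → x = (1.0281)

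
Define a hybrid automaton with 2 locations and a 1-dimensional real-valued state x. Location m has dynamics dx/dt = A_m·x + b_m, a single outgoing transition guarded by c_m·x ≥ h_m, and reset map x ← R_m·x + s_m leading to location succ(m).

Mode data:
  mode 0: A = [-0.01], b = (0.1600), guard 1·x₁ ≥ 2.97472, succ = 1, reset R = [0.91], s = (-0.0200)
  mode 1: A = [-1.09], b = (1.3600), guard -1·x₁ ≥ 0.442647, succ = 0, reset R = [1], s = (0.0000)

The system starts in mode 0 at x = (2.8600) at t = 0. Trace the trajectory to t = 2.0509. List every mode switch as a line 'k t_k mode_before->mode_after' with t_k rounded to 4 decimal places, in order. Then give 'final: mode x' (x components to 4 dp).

1 0.8769 0->1
final: 1 1.6480

Mode 0: guard c·x = 2.9747 hit at Δt = 0.8769 (t = 0.8769), x⁻ = (2.9747) → reset → x⁺ = (2.6870), jump to mode 1
Mode 1: flow for 1.1740 to horizon, guard not reached → x = (1.6480)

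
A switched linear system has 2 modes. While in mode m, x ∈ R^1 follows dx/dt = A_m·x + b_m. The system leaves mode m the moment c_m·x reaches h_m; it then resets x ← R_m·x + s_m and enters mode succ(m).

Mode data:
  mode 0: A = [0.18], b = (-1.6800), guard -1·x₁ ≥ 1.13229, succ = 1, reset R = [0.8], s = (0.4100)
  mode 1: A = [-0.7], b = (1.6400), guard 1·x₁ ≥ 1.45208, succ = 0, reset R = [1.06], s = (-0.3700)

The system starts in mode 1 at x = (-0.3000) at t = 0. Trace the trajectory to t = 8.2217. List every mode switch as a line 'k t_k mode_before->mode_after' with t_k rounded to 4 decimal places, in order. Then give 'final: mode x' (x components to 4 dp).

1 1.5536 1->0
2 2.9333 0->1
3 4.5890 1->0
4 5.9687 0->1
5 7.6244 1->0
final: 0 0.2426

Mode 1: guard c·x = 1.4521 hit at Δt = 1.5536 (t = 1.5536), x⁻ = (1.4521) → reset → x⁺ = (1.1692), jump to mode 0
Mode 0: guard c·x = 1.1323 hit at Δt = 1.3797 (t = 2.9333), x⁻ = (-1.1323) → reset → x⁺ = (-0.4958), jump to mode 1
Mode 1: guard c·x = 1.4521 hit at Δt = 1.6557 (t = 4.5890), x⁻ = (1.4521) → reset → x⁺ = (1.1692), jump to mode 0
Mode 0: guard c·x = 1.1323 hit at Δt = 1.3797 (t = 5.9687), x⁻ = (-1.1323) → reset → x⁺ = (-0.4958), jump to mode 1
Mode 1: guard c·x = 1.4521 hit at Δt = 1.6557 (t = 7.6244), x⁻ = (1.4521) → reset → x⁺ = (1.1692), jump to mode 0
Mode 0: flow for 0.5973 to horizon, guard not reached → x = (0.2426)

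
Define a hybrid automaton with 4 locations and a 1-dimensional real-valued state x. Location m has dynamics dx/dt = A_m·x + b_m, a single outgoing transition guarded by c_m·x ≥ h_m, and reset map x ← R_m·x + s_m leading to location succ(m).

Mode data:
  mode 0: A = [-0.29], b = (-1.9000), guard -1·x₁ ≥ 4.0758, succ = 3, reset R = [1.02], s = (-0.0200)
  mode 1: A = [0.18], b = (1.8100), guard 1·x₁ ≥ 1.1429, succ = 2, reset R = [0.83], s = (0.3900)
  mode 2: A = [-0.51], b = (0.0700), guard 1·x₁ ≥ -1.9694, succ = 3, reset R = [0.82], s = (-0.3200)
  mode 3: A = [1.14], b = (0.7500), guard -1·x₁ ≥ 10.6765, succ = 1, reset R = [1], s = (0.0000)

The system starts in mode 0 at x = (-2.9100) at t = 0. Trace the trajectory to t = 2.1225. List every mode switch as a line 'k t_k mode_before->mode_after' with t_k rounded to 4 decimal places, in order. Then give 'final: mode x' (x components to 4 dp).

Mode 0: guard c·x = 4.0758 hit at Δt = 1.3305 (t = 1.3305), x⁻ = (-4.0758) → reset → x⁺ = (-4.1773), jump to mode 3
Mode 3: flow for 0.7920 to horizon, guard not reached → x = (-9.3393)

1 1.3305 0->3
final: 3 -9.3393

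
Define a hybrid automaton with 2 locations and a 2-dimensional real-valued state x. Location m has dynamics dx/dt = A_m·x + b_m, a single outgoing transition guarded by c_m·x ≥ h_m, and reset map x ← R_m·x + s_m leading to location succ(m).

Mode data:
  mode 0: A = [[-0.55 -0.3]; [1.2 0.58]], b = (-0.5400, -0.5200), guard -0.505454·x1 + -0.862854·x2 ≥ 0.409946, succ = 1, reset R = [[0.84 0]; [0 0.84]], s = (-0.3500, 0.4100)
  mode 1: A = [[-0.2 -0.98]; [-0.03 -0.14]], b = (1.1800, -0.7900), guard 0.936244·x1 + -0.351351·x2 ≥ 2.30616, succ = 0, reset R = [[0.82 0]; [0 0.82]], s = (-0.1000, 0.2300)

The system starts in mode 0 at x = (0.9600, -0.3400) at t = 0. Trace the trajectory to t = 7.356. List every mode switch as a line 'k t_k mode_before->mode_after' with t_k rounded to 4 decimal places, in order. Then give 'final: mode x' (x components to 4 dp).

Mode 0: guard c·x = 0.4099 hit at Δt = 1.2566 (t = 1.2566), x⁻ = (0.0781, -0.5208) → reset → x⁺ = (-0.2844, -0.0275), jump to mode 1
Mode 1: guard c·x = 2.3062 hit at Δt = 1.4723 (t = 2.7289), x⁻ = (2.0476, -1.1074) → reset → x⁺ = (1.5791, -0.6780), jump to mode 0
Mode 0: guard c·x = 0.4099 hit at Δt = 1.9312 (t = 4.6601), x⁻ = (0.0029, -0.4768) → reset → x⁺ = (-0.3476, 0.0095), jump to mode 1
Mode 1: guard c·x = 2.3062 hit at Δt = 1.5212 (t = 6.1813), x⁻ = (2.0473, -1.1082) → reset → x⁺ = (1.5788, -0.6787), jump to mode 0
Mode 0: flow for 1.1747 to horizon, guard not reached → x = (0.4330, -0.1466)

1 1.2566 0->1
2 2.7289 1->0
3 4.6601 0->1
4 6.1813 1->0
final: 0 0.4330 -0.1466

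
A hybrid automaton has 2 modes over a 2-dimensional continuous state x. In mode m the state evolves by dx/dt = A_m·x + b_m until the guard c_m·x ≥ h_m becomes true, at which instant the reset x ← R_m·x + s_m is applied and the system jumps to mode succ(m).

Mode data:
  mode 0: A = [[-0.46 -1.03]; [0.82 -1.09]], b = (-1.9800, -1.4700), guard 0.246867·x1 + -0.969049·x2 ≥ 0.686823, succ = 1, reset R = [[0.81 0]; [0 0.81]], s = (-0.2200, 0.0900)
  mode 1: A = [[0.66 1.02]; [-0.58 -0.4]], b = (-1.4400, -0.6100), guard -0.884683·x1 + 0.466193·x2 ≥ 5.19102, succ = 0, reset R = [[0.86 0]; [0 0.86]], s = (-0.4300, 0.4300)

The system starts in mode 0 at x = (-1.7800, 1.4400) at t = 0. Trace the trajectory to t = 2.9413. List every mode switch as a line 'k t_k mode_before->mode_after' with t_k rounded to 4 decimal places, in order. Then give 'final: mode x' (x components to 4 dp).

Mode 0: guard c·x = 0.6868 hit at Δt = 0.8530 (t = 0.8530), x⁻ = (-2.4436, -1.3313) → reset → x⁺ = (-2.1993, -0.9883), jump to mode 1
Mode 1: guard c·x = 5.1910 hit at Δt = 0.7872 (t = 1.6402), x⁻ = (-5.6478, 0.4172) → reset → x⁺ = (-5.2871, 0.7888), jump to mode 0
Mode 0: guard c·x = 0.6868 hit at Δt = 0.5522 (t = 2.1924), x⁻ = (-4.6795, -1.9009) → reset → x⁺ = (-4.0104, -1.4497), jump to mode 1
Mode 1: guard c·x = 5.1910 hit at Δt = 0.3639 (t = 2.5563), x⁻ = (-6.1116, -0.4630) → reset → x⁺ = (-5.6860, 0.0318), jump to mode 0
Mode 0: flow for 0.3850 to horizon, guard not reached → x = (-5.0939, -1.8391)

1 0.8530 0->1
2 1.6402 1->0
3 2.1924 0->1
4 2.5563 1->0
final: 0 -5.0939 -1.8391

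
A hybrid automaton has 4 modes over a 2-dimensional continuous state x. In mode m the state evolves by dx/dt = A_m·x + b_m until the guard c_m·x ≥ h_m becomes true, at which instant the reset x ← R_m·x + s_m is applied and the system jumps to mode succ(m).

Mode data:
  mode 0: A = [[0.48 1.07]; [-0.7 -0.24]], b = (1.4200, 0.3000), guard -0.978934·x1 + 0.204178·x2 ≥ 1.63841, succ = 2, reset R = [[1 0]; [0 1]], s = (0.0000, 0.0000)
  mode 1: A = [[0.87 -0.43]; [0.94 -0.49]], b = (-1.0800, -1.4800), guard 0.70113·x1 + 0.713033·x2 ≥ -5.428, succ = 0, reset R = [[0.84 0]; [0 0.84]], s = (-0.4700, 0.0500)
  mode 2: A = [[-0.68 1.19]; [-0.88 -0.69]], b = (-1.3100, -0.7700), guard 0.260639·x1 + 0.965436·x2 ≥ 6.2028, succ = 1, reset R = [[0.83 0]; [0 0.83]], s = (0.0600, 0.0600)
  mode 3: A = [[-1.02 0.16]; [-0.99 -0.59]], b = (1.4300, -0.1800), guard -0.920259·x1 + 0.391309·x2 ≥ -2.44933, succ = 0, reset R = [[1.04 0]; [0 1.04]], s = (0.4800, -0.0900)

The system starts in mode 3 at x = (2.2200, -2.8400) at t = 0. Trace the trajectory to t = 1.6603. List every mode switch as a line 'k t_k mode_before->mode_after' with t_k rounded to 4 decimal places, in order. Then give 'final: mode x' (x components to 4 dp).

1 1.0063 3->0
final: 0 1.0833 -3.1886

Mode 3: guard c·x = -2.4493 hit at Δt = 1.0063 (t = 1.0063), x⁻ = (1.3938, -2.9816) → reset → x⁺ = (1.9295, -3.1908), jump to mode 0
Mode 0: flow for 0.6540 to horizon, guard not reached → x = (1.0833, -3.1886)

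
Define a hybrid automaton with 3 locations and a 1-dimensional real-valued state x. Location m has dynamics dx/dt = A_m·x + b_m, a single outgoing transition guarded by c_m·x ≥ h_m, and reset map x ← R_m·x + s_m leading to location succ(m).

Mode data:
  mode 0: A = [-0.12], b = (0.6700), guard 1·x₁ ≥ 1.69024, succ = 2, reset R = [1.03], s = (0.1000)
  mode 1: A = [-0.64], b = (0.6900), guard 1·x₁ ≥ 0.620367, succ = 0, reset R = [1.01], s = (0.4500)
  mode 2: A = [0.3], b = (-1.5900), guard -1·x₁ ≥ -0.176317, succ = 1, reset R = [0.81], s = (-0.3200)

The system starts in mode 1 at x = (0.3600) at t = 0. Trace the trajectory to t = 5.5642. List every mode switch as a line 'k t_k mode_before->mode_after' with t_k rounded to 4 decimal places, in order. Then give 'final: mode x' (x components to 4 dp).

Mode 1: guard c·x = 0.6204 hit at Δt = 0.7036 (t = 0.7036), x⁻ = (0.6204) → reset → x⁺ = (1.0766), jump to mode 0
Mode 0: guard c·x = 1.6902 hit at Δt = 1.2198 (t = 1.9234), x⁻ = (1.6902) → reset → x⁺ = (1.8409), jump to mode 2
Mode 2: guard c·x = -0.1763 hit at Δt = 1.3096 (t = 3.2330), x⁻ = (0.1763) → reset → x⁺ = (-0.1772), jump to mode 1
Mode 1: guard c·x = 0.6204 hit at Δt = 1.5762 (t = 4.8092), x⁻ = (0.6204) → reset → x⁺ = (1.0766), jump to mode 0
Mode 0: flow for 0.7550 to horizon, guard not reached → x = (1.4669)

1 0.7036 1->0
2 1.9234 0->2
3 3.2330 2->1
4 4.8092 1->0
final: 0 1.4669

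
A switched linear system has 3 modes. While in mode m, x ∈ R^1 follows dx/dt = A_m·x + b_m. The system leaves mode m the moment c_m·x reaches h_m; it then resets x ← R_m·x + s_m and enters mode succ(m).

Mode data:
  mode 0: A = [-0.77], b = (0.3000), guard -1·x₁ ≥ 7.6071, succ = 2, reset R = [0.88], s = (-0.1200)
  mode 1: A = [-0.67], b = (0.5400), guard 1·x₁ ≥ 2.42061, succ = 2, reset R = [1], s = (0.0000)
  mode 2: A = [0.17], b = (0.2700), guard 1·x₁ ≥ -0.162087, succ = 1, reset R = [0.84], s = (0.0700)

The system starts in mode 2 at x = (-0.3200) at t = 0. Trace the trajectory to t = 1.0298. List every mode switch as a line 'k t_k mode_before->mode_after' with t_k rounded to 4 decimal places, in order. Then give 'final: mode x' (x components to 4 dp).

1 0.6903 2->1
final: 1 0.1113

Mode 2: guard c·x = -0.1621 hit at Δt = 0.6903 (t = 0.6903), x⁻ = (-0.1621) → reset → x⁺ = (-0.0662), jump to mode 1
Mode 1: flow for 0.3395 to horizon, guard not reached → x = (0.1113)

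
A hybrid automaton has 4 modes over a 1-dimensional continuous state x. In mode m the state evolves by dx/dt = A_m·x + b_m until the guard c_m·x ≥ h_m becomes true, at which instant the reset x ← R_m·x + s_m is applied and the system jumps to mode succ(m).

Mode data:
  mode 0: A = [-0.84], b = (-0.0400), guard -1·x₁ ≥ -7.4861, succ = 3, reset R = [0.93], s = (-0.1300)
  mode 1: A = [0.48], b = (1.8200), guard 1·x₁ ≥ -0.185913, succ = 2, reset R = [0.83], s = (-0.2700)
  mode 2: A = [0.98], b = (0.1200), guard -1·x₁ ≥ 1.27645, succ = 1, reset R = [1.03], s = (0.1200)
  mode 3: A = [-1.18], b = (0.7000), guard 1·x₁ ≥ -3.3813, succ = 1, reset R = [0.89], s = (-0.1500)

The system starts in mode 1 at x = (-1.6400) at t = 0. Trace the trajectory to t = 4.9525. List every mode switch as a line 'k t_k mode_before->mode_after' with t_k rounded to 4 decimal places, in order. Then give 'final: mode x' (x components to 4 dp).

1 1.0756 1->2
2 2.4440 2->1
3 3.1278 1->2
4 4.4962 2->1
final: 1 -0.5588

Mode 1: guard c·x = -0.1859 hit at Δt = 1.0756 (t = 1.0756), x⁻ = (-0.1859) → reset → x⁺ = (-0.4243), jump to mode 2
Mode 2: guard c·x = 1.2765 hit at Δt = 1.3684 (t = 2.4440), x⁻ = (-1.2764) → reset → x⁺ = (-1.1947), jump to mode 1
Mode 1: guard c·x = -0.1859 hit at Δt = 0.6838 (t = 3.1278), x⁻ = (-0.1859) → reset → x⁺ = (-0.4243), jump to mode 2
Mode 2: guard c·x = 1.2765 hit at Δt = 1.3684 (t = 4.4962), x⁻ = (-1.2765) → reset → x⁺ = (-1.1947), jump to mode 1
Mode 1: flow for 0.4563 to horizon, guard not reached → x = (-0.5588)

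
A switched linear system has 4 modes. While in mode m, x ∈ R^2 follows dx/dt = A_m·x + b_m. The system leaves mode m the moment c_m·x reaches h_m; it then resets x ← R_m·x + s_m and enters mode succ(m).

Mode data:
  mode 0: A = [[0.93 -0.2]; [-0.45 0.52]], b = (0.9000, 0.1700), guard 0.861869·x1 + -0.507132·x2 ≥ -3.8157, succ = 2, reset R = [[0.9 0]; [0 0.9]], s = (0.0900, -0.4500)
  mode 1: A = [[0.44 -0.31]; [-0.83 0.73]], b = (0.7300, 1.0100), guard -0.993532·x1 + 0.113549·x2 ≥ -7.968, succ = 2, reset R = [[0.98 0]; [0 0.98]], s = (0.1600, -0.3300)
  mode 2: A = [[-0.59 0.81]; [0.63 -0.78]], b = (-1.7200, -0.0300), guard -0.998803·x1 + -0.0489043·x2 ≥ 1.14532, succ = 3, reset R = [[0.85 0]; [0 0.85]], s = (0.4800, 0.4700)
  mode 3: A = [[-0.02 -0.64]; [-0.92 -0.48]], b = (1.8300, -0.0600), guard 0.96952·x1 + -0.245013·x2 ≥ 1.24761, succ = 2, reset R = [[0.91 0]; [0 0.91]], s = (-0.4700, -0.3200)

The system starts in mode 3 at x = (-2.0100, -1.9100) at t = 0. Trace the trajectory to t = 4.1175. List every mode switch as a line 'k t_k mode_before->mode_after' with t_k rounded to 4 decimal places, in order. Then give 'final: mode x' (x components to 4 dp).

1 1.2143 3->2
2 1.9311 2->3
3 2.7569 3->2
4 3.6282 2->3
final: 3 0.4198 -0.0287

Mode 3: guard c·x = 1.2476 hit at Δt = 1.2143 (t = 1.2143), x⁻ = (1.0594, -0.9000) → reset → x⁺ = (0.4941, -1.1390), jump to mode 2
Mode 2: guard c·x = 1.1453 hit at Δt = 0.7168 (t = 1.9311), x⁻ = (-1.1064, -0.8232) → reset → x⁺ = (-0.4604, -0.2297), jump to mode 3
Mode 3: guard c·x = 1.2476 hit at Δt = 0.8258 (t = 2.7569), x⁻ = (1.1736, -0.4479) → reset → x⁺ = (0.5980, -0.7276), jump to mode 2
Mode 2: guard c·x = 1.1453 hit at Δt = 0.8713 (t = 3.6282), x⁻ = (-1.1192, -0.5616) → reset → x⁺ = (-0.4713, -0.0074), jump to mode 3
Mode 3: flow for 0.4893 to horizon, guard not reached → x = (0.4198, -0.0287)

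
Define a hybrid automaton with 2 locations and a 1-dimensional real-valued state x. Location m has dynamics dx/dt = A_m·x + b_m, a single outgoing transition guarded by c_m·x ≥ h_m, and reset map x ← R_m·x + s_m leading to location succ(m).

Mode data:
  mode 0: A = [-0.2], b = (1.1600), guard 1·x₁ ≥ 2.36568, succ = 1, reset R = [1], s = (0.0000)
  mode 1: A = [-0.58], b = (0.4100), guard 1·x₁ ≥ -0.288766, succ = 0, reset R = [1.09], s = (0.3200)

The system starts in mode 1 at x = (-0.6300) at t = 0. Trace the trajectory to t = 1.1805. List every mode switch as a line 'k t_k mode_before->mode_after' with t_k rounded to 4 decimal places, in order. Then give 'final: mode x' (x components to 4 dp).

Mode 1: guard c·x = -0.2888 hit at Δt = 0.5081 (t = 0.5081), x⁻ = (-0.2888) → reset → x⁺ = (0.0052), jump to mode 0
Mode 0: flow for 0.6724 to horizon, guard not reached → x = (0.7344)

1 0.5081 1->0
final: 0 0.7344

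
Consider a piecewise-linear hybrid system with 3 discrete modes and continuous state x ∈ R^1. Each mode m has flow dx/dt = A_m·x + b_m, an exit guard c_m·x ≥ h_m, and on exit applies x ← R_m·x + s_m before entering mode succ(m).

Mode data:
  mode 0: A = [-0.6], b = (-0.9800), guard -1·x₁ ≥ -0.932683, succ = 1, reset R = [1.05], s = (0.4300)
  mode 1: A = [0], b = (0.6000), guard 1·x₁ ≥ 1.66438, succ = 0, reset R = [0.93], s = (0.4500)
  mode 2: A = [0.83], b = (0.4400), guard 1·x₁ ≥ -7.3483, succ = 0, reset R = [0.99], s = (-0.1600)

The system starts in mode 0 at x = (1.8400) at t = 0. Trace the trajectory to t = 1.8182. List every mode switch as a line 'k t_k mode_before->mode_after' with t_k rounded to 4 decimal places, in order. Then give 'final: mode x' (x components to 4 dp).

Mode 0: guard c·x = -0.9327 hit at Δt = 0.5046 (t = 0.5046), x⁻ = (0.9327) → reset → x⁺ = (1.4093), jump to mode 1
Mode 1: guard c·x = 1.6644 hit at Δt = 0.4251 (t = 0.9297), x⁻ = (1.6644) → reset → x⁺ = (1.9979), jump to mode 0
Mode 0: guard c·x = -0.9327 hit at Δt = 0.5787 (t = 1.5084), x⁻ = (0.9327) → reset → x⁺ = (1.4093), jump to mode 1
Mode 1: flow for 0.3098 to horizon, guard not reached → x = (1.5952)

1 0.5046 0->1
2 0.9297 1->0
3 1.5084 0->1
final: 1 1.5952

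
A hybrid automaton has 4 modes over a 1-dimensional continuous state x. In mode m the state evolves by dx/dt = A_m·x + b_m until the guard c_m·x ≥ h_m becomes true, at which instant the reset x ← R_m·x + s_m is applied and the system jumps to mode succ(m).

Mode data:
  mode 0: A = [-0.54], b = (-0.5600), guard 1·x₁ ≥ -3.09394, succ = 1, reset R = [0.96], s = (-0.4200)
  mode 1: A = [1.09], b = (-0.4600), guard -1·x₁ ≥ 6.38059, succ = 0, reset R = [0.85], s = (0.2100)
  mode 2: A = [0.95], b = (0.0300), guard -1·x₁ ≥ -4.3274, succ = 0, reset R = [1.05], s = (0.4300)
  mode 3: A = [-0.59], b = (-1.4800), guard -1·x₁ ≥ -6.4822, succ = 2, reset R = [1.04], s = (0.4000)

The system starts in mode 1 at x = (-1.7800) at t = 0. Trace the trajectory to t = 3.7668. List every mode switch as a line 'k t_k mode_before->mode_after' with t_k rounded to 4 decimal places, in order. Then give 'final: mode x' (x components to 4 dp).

Mode 1: guard c·x = 6.3806 hit at Δt = 1.0348 (t = 1.0348), x⁻ = (-6.3806) → reset → x⁺ = (-5.2135), jump to mode 0
Mode 0: guard c·x = -3.0939 hit at Δt = 1.3116 (t = 2.3464), x⁻ = (-3.0939) → reset → x⁺ = (-3.3902), jump to mode 1
Mode 1: guard c·x = 6.3806 hit at Δt = 0.5313 (t = 2.8777), x⁻ = (-6.3806) → reset → x⁺ = (-5.2135), jump to mode 0
Mode 0: flow for 0.8891 to horizon, guard not reached → x = (-3.6210)

1 1.0348 1->0
2 2.3464 0->1
3 2.8777 1->0
final: 0 -3.6210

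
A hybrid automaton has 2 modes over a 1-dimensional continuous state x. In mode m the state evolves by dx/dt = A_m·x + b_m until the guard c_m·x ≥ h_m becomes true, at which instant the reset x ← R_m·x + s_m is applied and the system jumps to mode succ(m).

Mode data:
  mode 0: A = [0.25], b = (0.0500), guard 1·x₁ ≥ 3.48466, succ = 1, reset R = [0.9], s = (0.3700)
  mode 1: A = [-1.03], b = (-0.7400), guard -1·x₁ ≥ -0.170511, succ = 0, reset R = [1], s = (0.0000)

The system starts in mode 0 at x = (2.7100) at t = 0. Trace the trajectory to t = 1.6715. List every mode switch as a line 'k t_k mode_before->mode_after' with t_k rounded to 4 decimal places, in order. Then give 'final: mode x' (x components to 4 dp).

1 0.9441 0->1
final: 1 1.2787

Mode 0: guard c·x = 3.4847 hit at Δt = 0.9441 (t = 0.9441), x⁻ = (3.4847) → reset → x⁺ = (3.5062), jump to mode 1
Mode 1: flow for 0.7274 to horizon, guard not reached → x = (1.2787)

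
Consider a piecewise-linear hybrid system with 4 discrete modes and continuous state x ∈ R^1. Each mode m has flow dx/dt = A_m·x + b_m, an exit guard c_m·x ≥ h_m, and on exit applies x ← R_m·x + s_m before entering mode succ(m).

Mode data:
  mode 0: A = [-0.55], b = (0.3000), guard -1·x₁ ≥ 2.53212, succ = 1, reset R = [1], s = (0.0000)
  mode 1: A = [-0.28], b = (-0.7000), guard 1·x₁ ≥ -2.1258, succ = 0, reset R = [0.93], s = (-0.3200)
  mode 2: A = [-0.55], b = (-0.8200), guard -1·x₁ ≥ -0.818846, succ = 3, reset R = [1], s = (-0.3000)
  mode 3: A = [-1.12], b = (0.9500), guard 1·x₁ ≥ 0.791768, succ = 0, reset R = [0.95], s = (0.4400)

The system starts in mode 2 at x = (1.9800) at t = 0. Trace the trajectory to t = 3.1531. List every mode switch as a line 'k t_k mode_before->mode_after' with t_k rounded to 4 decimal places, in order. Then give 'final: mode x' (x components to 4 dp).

Mode 2: guard c·x = -0.8188 hit at Δt = 0.7405 (t = 0.7405), x⁻ = (0.8188) → reset → x⁺ = (0.5188), jump to mode 3
Mode 3: guard c·x = 0.7918 hit at Δt = 1.5749 (t = 2.3154), x⁻ = (0.7918) → reset → x⁺ = (1.1922), jump to mode 0
Mode 0: flow for 0.8377 to horizon, guard not reached → x = (0.9534)

1 0.7405 2->3
2 2.3154 3->0
final: 0 0.9534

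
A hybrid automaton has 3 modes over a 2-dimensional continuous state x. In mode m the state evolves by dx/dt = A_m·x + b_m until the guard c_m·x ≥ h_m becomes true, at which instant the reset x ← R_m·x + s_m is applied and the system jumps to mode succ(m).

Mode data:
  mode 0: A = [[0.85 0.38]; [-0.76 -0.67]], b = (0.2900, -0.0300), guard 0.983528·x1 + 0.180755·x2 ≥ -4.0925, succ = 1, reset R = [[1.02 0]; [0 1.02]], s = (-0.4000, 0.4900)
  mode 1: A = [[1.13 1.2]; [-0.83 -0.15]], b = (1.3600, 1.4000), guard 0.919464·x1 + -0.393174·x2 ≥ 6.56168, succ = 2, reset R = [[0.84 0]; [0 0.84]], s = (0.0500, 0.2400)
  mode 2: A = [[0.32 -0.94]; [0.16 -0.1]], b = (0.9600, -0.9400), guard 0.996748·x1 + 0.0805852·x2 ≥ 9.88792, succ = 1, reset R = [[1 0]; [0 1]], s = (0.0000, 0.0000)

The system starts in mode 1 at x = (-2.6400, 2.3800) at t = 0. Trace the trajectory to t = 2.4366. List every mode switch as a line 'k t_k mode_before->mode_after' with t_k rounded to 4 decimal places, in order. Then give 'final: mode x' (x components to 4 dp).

1 1.5764 1->2
final: 2 7.9792 2.1924

Mode 1: guard c·x = 6.5617 hit at Δt = 1.5764 (t = 1.5764), x⁻ = (8.1184, 2.2964) → reset → x⁺ = (6.8694, 2.1689), jump to mode 2
Mode 2: flow for 0.8602 to horizon, guard not reached → x = (7.9792, 2.1924)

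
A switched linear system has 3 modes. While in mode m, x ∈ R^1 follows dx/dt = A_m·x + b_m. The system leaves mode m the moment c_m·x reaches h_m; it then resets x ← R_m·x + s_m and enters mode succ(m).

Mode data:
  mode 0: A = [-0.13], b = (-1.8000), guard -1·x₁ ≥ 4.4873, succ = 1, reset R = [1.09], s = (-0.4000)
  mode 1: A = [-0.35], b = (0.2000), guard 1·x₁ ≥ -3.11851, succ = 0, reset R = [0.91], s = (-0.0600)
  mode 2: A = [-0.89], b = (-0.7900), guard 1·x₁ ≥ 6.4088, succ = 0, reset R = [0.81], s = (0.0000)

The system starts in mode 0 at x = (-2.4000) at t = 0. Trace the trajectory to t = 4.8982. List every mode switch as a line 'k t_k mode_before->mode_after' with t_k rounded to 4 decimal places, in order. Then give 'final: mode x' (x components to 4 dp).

Mode 0: guard c·x = 4.4873 hit at Δt = 1.5487 (t = 1.5487), x⁻ = (-4.4873) → reset → x⁺ = (-5.2912), jump to mode 1
Mode 1: guard c·x = -3.1185 hit at Δt = 1.3228 (t = 2.8715), x⁻ = (-3.1185) → reset → x⁺ = (-2.8978), jump to mode 0
Mode 0: guard c·x = 4.4873 hit at Δt = 1.2066 (t = 4.0781), x⁻ = (-4.4873) → reset → x⁺ = (-5.2912), jump to mode 1
Mode 1: flow for 0.8201 to horizon, guard not reached → x = (-3.8284)

1 1.5487 0->1
2 2.8715 1->0
3 4.0781 0->1
final: 1 -3.8284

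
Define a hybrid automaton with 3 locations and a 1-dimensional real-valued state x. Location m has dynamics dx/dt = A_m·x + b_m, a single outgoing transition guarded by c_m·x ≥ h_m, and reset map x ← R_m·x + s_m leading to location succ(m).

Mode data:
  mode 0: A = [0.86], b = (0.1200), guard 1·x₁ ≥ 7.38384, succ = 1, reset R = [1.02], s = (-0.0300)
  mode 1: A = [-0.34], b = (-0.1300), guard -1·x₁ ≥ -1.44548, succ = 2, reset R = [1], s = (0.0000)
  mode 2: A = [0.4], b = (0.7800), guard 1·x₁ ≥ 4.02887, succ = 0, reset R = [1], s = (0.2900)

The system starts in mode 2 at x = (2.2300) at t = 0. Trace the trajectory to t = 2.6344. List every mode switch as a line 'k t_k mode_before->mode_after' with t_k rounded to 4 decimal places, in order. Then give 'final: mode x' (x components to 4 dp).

Mode 2: guard c·x = 4.0289 hit at Δt = 0.8948 (t = 0.8948), x⁻ = (4.0289) → reset → x⁺ = (4.3189), jump to mode 0
Mode 0: guard c·x = 7.3838 hit at Δt = 0.6084 (t = 1.5032), x⁻ = (7.3838) → reset → x⁺ = (7.5015), jump to mode 1
Mode 1: flow for 1.1312 to horizon, guard not reached → x = (4.9843)

1 0.8948 2->0
2 1.5032 0->1
final: 1 4.9843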